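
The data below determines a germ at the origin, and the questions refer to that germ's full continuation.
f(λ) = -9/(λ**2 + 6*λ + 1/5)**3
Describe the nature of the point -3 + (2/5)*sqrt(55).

The denominator factor λ**2 + 6*λ + 1/5 vanishes at -3 + (2/5)*sqrt(55) and appears to the power 3; the numerator there equals -9, nonzero, and no other factor vanishes.
Hence a pole whose order is the multiplicity, 3.

The point is a pole of order 3.


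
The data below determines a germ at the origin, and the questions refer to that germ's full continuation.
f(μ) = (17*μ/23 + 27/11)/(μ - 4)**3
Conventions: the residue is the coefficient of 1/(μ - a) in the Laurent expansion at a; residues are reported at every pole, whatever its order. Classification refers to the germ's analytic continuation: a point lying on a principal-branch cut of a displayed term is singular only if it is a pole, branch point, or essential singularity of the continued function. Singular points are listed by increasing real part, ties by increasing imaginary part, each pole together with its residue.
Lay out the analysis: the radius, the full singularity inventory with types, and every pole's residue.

Denominator factor (μ - 4)^3: pole of order 3 at 4, modulus 4.
The radius of convergence is the smallest modulus among the singular points: 4.
At the order-3 pole 4 set g(μ) = (μ - (4))^3*f(μ) = 17*μ/23 + 27/11.
Order-3 pole: residue = g''(a)/2; g''(4) = 0, so the residue is 0.

Radius of convergence at 0: 4.
At 4: a pole of order 3; residue 0.


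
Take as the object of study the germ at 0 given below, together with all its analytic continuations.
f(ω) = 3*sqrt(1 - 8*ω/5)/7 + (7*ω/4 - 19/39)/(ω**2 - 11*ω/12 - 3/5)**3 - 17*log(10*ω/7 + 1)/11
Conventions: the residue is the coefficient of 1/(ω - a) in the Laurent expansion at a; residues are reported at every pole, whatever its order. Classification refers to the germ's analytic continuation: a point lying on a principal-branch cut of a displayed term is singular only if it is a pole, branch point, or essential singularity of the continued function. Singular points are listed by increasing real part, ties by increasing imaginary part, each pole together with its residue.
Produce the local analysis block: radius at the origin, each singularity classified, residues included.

Denominator factor (ω**2 - 11*ω/12 - 3/5)^3: discriminant 2333/720, real irrational roots 11/24 + (1/120)*sqrt(11665) and 11/24 - (1/120)*sqrt(11665); poles of order 3, moduli 11/24 + (1/120)*sqrt(11665) and -11/24 + (1/120)*sqrt(11665).
Branch term (3/7)*sqrt(1 - ω/(5/8)): its argument vanishes at ω = 5/8, a square-root branch point, modulus 5/8.
Branch term (-17/11)*log(1 - ω/(-7/10)): its argument vanishes at ω = -7/10, a logarithmic branch point, modulus 7/10.
The radius of convergence is the smallest modulus among the singular points: -11/24 + (1/120)*sqrt(11665).
The branch terms are analytic at 11/24 - (1/120)*sqrt(11665) and contribute nothing to the residue; only the rational part matters.
The factor ω**2 - 11*ω/12 - 3/5 splits as (ω - a)(ω - a') with a = 11/24 - (1/120)*sqrt(11665), a' = 11/24 + (1/120)*sqrt(11665). At the order-3 pole a set g(ω) = (ω - a)^3*(rational part) = [7*ω/4 - 19/39] / (ω - a')^3.
Order-3 pole: residue = g''(a)/2; g''(11/24 - (1/120)*sqrt(11665)) = -(305596800/165077380481)*sqrt(11665), so the residue is -(152798400/165077380481)*sqrt(11665).
The branch terms are analytic at 11/24 + (1/120)*sqrt(11665) and contribute nothing to the residue; only the rational part matters.
The factor ω**2 - 11*ω/12 - 3/5 splits as (ω - a)(ω - a') with a = 11/24 + (1/120)*sqrt(11665), a' = 11/24 - (1/120)*sqrt(11665). At the order-3 pole a set g(ω) = (ω - a)^3*(rational part) = [7*ω/4 - 19/39] / (ω - a')^3.
Order-3 pole: residue = g''(a)/2; g''(11/24 + (1/120)*sqrt(11665)) = (305596800/165077380481)*sqrt(11665), so the residue is (152798400/165077380481)*sqrt(11665).
List the singular points by increasing real part (a conjugate pair: the negative imaginary part first).

Radius of convergence at 0: -11/24 + (1/120)*sqrt(11665).
At -7/10: a logarithmic branch point.
At 11/24 - (1/120)*sqrt(11665): a pole of order 3; residue -(152798400/165077380481)*sqrt(11665).
At 5/8: an algebraic (square-root) branch point.
At 11/24 + (1/120)*sqrt(11665): a pole of order 3; residue (152798400/165077380481)*sqrt(11665).


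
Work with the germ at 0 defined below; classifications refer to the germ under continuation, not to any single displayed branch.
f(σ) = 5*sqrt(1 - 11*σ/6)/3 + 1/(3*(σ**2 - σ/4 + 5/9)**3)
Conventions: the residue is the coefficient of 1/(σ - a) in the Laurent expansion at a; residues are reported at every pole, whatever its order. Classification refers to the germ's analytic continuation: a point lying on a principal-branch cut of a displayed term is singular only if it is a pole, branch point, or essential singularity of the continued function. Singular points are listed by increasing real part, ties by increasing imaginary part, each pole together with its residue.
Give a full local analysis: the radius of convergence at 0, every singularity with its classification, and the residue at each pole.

Radius of convergence at 0: 6/11.
At (1/8) - ((1/24)*sqrt(311))*i: a pole of order 3; residue ((497664/30080231)*sqrt(311))*i.
At (1/8) + ((1/24)*sqrt(311))*i: a pole of order 3; residue -((497664/30080231)*sqrt(311))*i.
At 6/11: an algebraic (square-root) branch point.

Denominator factor (σ**2 - σ/4 + 5/9)^3: discriminant -311/144, complex-conjugate roots (1/8) + ((1/24)*sqrt(311))*i and (1/8) - ((1/24)*sqrt(311))*i; poles of order 3, moduli (1/3)*sqrt(5) and (1/3)*sqrt(5).
Branch term (5/3)*sqrt(1 - σ/(6/11)): its argument vanishes at σ = 6/11, a square-root branch point, modulus 6/11.
The radius of convergence is the smallest modulus among the singular points: 6/11.
The branch term is analytic at (1/8) - ((1/24)*sqrt(311))*i and contributes nothing to the residue; only the rational part matters.
The factor σ**2 - σ/4 + 5/9 splits as (σ - a)(σ - a') with a = (1/8) - ((1/24)*sqrt(311))*i, a' = (1/8) + ((1/24)*sqrt(311))*i. At the order-3 pole a set g(σ) = (σ - a)^3*(rational part) = [1/3] / (σ - a')^3.
Order-3 pole: residue = g''(a)/2; g''((1/8) - ((1/24)*sqrt(311))*i) = ((995328/30080231)*sqrt(311))*i, so the residue is ((497664/30080231)*sqrt(311))*i.
The branch term is analytic at (1/8) + ((1/24)*sqrt(311))*i and contributes nothing to the residue; only the rational part matters.
The factor σ**2 - σ/4 + 5/9 splits as (σ - a)(σ - a') with a = (1/8) + ((1/24)*sqrt(311))*i, a' = (1/8) - ((1/24)*sqrt(311))*i. At the order-3 pole a set g(σ) = (σ - a)^3*(rational part) = [1/3] / (σ - a')^3.
Order-3 pole: residue = g''(a)/2; g''((1/8) + ((1/24)*sqrt(311))*i) = -((995328/30080231)*sqrt(311))*i, so the residue is -((497664/30080231)*sqrt(311))*i.
List the singular points by increasing real part (a conjugate pair: the negative imaginary part first).


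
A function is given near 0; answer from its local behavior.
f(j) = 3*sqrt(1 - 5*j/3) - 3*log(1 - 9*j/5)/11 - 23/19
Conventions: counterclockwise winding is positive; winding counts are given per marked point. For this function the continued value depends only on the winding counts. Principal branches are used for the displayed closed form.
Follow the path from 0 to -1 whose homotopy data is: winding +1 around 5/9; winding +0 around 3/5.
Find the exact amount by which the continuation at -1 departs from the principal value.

Continued minus principal equals -(6/11)*pi*i.

The rational part is single-valued and drops out of the difference; each branch term changes only by its own monodromy.
(3)*sqrt(1 - j/(3/5)): winding +0 is even, the square root returns to the same sheet, contribution 0.
(-3/11)*log(1 - j/(5/9)): each positive loop around 5/9 adds 2*pi*i to the log, so winding +1 contributes (-3/11)*(1)*2*pi*i = -(6/11)*pi*i.
Summing the contributions at j = -1 gives -(6/11)*pi*i.


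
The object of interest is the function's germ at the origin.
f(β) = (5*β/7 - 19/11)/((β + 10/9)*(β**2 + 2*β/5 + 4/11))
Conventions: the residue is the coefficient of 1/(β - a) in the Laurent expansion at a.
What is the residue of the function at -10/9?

The residue is -15723/7196.

At the order-1 pole -10/9 set g(β) = (β - (-10/9))*f(β) = (5*β/7 - 19/11)/(β**2 + 2*β/5 + 4/11).
Simple pole: residue = g(a) at a = -10/9, which is -15723/7196.


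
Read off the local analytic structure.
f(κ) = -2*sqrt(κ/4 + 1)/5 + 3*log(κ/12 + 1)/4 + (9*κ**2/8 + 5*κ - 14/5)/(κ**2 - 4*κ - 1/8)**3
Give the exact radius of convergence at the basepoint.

The radius of convergence is -2 + (1/4)*sqrt(66).

Denominator factor (κ**2 - 4*κ - 1/8)^3: discriminant 33/2, real irrational roots 2 + (1/4)*sqrt(66) and 2 - (1/4)*sqrt(66); poles of order 3, moduli 2 + (1/4)*sqrt(66) and -2 + (1/4)*sqrt(66).
Branch term (3/4)*log(1 - κ/(-12)): its argument vanishes at κ = -12, a logarithmic branch point, modulus 12.
Branch term (-2/5)*sqrt(1 - κ/(-4)): its argument vanishes at κ = -4, a square-root branch point, modulus 4.
The radius of convergence is the smallest modulus among the singular points: -2 + (1/4)*sqrt(66).


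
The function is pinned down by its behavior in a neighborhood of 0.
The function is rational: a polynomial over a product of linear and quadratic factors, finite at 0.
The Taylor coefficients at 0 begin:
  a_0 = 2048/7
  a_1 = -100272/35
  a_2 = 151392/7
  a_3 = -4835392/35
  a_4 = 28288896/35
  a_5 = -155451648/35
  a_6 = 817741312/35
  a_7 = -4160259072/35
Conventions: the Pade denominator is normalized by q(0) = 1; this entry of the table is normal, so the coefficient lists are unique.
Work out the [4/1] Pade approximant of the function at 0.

The Pade approximant has numerator coefficients [2048/7, -3241560688/2578415, 15172174656/2578415, -49784432128/2578415, 25308323840/515683]; denominator coefficients [1, 404822/73669].

Taylor coefficients needed (read off): a_0 = 2048/7, a_1 = -100272/35, a_2 = 151392/7, a_3 = -4835392/35, a_4 = 28288896/35, a_5 = -155451648/35.
Write the denominator as Q(χ) = 1 + q1*χ. Requiring Q*f - P = O(χ^6) with deg P <= 4 kills the coefficients of χ^5..χ^5 in Q*f:
  χ^5: a_5 + q1*a_4 = 0, i.e. -155451648/35 + (28288896/35)*q1 = 0.
Solving this linear system: q1 = 404822/73669.
The numerator is Q*f truncated at degree 4: P0 = a_0 = 2048/7; P1 = a_1 + q1*a_0 = -3241560688/2578415; P2 = a_2 + q1*a_1 = 15172174656/2578415; P3 = a_3 + q1*a_2 = -49784432128/2578415; P4 = a_4 + q1*a_3 = 25308323840/515683.


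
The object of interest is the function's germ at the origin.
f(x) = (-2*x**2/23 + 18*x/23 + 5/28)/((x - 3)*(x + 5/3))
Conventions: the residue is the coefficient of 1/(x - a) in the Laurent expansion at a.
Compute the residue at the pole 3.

The residue is 3369/9016.

At the order-1 pole 3 set g(x) = (x - (3))*f(x) = (-2*x**2/23 + 18*x/23 + 5/28)/(x + 5/3).
Simple pole: residue = g(a) at a = 3, which is 3369/9016.


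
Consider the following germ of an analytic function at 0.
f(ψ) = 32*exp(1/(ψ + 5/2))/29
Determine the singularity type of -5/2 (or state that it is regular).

The exponent 1/(ψ - (-5/2)) has a pole at -5/2, so exp(1/(ψ - (-5/2))) takes every nonzero value near it: an essential singularity (not a pole of any order).

The point is an essential singularity.


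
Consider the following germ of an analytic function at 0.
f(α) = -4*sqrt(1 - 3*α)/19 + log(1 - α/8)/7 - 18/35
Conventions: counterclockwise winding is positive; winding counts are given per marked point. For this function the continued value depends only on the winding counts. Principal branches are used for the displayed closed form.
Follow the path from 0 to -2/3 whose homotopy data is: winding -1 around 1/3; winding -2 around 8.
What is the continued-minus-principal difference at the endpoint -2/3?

Continued minus principal equals ((8/19)*sqrt(3)) - ((4/7)*pi)*i.

The rational part is single-valued and drops out of the difference; each branch term changes only by its own monodromy.
(1/7)*log(1 - α/(8)): each positive loop around 8 adds 2*pi*i to the log, so winding -2 contributes (1/7)*(-2)*2*pi*i = -(4/7)*pi*i.
(-4/19)*sqrt(1 - α/(1/3)): winding -1 is odd, the square root flips sign, contributing -2*(-4/19)*sqrt(1 - (-2/3)/(1/3)) = -2*(-4/19)*sqrt(3) = (8/19)*sqrt(3).
Summing the contributions at α = -2/3 gives ((8/19)*sqrt(3)) - ((4/7)*pi)*i.


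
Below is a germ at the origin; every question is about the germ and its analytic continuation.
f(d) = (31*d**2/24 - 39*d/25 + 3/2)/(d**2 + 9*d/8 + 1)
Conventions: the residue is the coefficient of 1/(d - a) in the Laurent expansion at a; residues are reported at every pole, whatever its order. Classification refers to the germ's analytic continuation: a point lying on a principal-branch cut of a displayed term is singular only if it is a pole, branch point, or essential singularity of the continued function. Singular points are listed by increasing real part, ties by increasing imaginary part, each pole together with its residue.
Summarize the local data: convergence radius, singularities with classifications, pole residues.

Radius of convergence at 0: 1.
At (-9/16) - ((5/16)*sqrt(7))*i: a pole of order 1; residue (-4821/3200) + ((20881/48000)*sqrt(7))*i.
At (-9/16) + ((5/16)*sqrt(7))*i: a pole of order 1; residue (-4821/3200) - ((20881/48000)*sqrt(7))*i.

Denominator factor (d**2 + 9*d/8 + 1): discriminant -175/64, complex-conjugate roots (-9/16) + ((5/16)*sqrt(7))*i and (-9/16) - ((5/16)*sqrt(7))*i; poles of order 1, moduli 1 and 1.
The radius of convergence is the smallest modulus among the singular points: 1.
The factor d**2 + 9*d/8 + 1 splits as (d - a)(d - a') with a = (-9/16) - ((5/16)*sqrt(7))*i, a' = (-9/16) + ((5/16)*sqrt(7))*i. At the order-1 pole a set g(d) = (d - a)*f(d) = [31*d**2/24 - 39*d/25 + 3/2] / (d - a').
Simple pole: residue = g(a) at a = (-9/16) - ((5/16)*sqrt(7))*i, which is (-4821/3200) + ((20881/48000)*sqrt(7))*i.
The factor d**2 + 9*d/8 + 1 splits as (d - a)(d - a') with a = (-9/16) + ((5/16)*sqrt(7))*i, a' = (-9/16) - ((5/16)*sqrt(7))*i. At the order-1 pole a set g(d) = (d - a)*f(d) = [31*d**2/24 - 39*d/25 + 3/2] / (d - a').
Simple pole: residue = g(a) at a = (-9/16) + ((5/16)*sqrt(7))*i, which is (-4821/3200) - ((20881/48000)*sqrt(7))*i.
List the singular points by increasing real part (a conjugate pair: the negative imaginary part first).


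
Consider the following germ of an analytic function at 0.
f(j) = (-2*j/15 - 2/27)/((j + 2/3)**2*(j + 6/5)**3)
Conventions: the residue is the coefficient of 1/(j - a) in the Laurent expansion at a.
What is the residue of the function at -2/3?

The residue is -2925/2048.

At the order-2 pole -2/3 set g(j) = (j - (-2/3))^2*f(j) = (-2*j/15 - 2/27)/(j + 6/5)**3.
Order-2 pole: residue = g'(a); g'(-2/3) = -2925/2048, so the residue is -2925/2048.


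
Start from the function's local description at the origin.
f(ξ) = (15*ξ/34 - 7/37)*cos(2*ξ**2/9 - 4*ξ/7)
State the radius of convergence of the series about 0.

The factor cos(2*ξ**2/9 - 4*ξ/7) is entire and contributes no finite singular point.
The polynomial part has no poles.
No finite singular points: the Taylor series at 0 converges everywhere.

The radius of convergence is infinite.


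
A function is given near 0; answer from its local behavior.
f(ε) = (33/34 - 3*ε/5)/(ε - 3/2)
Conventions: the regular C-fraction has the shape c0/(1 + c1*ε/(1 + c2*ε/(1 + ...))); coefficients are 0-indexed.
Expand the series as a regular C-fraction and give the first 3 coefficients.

The regular C-fraction coefficients are [-11/17, -8/165, -34/55].

Taylor coefficients (expand at 0): a_0 = -11/17, a_1 = -8/255, a_2 = -16/765.
c0 = a_0 = -11/17. Peel one level at a time: if S = 1 + c*ε/S' with S'(0) = 1, then c is the ε-coefficient of S and S' = c*ε/(S - 1).
S_1 = c0/f = 1 + (-8/165)*ε + (-272/9075)*ε^2 + ...; c1 = -8/165.
S_2 = c1*ε/(S_1 - 1) = 1 + (-34/55)*ε + ...; c2 = -34/55.


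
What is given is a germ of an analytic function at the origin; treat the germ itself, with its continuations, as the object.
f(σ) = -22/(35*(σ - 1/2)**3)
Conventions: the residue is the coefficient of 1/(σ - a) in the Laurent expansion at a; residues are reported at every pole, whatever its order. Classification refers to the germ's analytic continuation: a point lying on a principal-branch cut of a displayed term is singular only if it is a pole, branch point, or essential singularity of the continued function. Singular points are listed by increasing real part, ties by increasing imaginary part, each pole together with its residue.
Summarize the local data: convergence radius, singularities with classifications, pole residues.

Radius of convergence at 0: 1/2.
At 1/2: a pole of order 3; residue 0.

Denominator factor (σ - 1/2)^3: pole of order 3 at 1/2, modulus 1/2.
The radius of convergence is the smallest modulus among the singular points: 1/2.
At the order-3 pole 1/2 set g(σ) = (σ - (1/2))^3*f(σ) = -22/35.
Order-3 pole: residue = g''(a)/2; g''(1/2) = 0, so the residue is 0.


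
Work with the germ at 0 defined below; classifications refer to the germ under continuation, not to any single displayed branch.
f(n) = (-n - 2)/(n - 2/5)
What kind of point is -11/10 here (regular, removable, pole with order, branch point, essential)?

The point is a regular point.

Denominator factors: n - 2/5 = -3/2 at n = -11/10 — none vanishes.
So the germ continues analytically to -11/10.


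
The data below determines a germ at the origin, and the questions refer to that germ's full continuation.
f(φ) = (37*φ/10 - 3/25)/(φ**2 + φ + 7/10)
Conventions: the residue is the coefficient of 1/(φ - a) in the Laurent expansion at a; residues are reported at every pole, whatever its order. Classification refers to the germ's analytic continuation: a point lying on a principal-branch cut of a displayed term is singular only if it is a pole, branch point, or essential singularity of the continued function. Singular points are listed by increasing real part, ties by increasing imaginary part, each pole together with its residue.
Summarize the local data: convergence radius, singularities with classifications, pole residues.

Denominator factor (φ**2 + φ + 7/10): discriminant -9/5, complex-conjugate roots (-1/2) + ((3/10)*sqrt(5))*i and (-1/2) - ((3/10)*sqrt(5))*i; poles of order 1, moduli (1/10)*sqrt(70) and (1/10)*sqrt(70).
The radius of convergence is the smallest modulus among the singular points: (1/10)*sqrt(70).
The factor φ**2 + φ + 7/10 splits as (φ - a)(φ - a') with a = (-1/2) - ((3/10)*sqrt(5))*i, a' = (-1/2) + ((3/10)*sqrt(5))*i. At the order-1 pole a set g(φ) = (φ - a)*f(φ) = [37*φ/10 - 3/25] / (φ - a').
Simple pole: residue = g(a) at a = (-1/2) - ((3/10)*sqrt(5))*i, which is (37/20) - ((197/300)*sqrt(5))*i.
The factor φ**2 + φ + 7/10 splits as (φ - a)(φ - a') with a = (-1/2) + ((3/10)*sqrt(5))*i, a' = (-1/2) - ((3/10)*sqrt(5))*i. At the order-1 pole a set g(φ) = (φ - a)*f(φ) = [37*φ/10 - 3/25] / (φ - a').
Simple pole: residue = g(a) at a = (-1/2) + ((3/10)*sqrt(5))*i, which is (37/20) + ((197/300)*sqrt(5))*i.
List the singular points by increasing real part (a conjugate pair: the negative imaginary part first).

Radius of convergence at 0: (1/10)*sqrt(70).
At (-1/2) - ((3/10)*sqrt(5))*i: a pole of order 1; residue (37/20) - ((197/300)*sqrt(5))*i.
At (-1/2) + ((3/10)*sqrt(5))*i: a pole of order 1; residue (37/20) + ((197/300)*sqrt(5))*i.


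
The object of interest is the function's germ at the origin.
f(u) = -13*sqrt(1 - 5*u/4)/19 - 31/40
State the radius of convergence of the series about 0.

The radius of convergence is 4/5.

Branch term (-13/19)*sqrt(1 - u/(4/5)): its argument vanishes at u = 4/5, a square-root branch point, modulus 4/5.
The radius of convergence is the smallest modulus among the singular points: 4/5.


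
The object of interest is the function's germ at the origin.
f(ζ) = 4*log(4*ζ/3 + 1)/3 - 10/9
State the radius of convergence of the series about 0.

The radius of convergence is 3/4.

Branch term (4/3)*log(1 - ζ/(-3/4)): its argument vanishes at ζ = -3/4, a logarithmic branch point, modulus 3/4.
The radius of convergence is the smallest modulus among the singular points: 3/4.


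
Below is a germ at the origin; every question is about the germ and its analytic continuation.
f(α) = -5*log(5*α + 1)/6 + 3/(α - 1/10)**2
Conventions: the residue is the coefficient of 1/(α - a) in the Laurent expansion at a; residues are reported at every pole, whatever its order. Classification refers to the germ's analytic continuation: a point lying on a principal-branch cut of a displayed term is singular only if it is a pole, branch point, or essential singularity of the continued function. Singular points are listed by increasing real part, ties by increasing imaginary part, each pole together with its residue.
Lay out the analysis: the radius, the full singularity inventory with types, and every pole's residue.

Denominator factor (α - 1/10)^2: pole of order 2 at 1/10, modulus 1/10.
Branch term (-5/6)*log(1 - α/(-1/5)): its argument vanishes at α = -1/5, a logarithmic branch point, modulus 1/5.
The radius of convergence is the smallest modulus among the singular points: 1/10.
The branch term is analytic at 1/10 and contributes nothing to the residue; only the rational part matters.
At the order-2 pole 1/10 set g(α) = (α - (1/10))^2*(rational part) = 3.
Order-2 pole: residue = g'(a); g'(1/10) = 0, so the residue is 0.
List the singular points by increasing real part (a conjugate pair: the negative imaginary part first).

Radius of convergence at 0: 1/10.
At -1/5: a logarithmic branch point.
At 1/10: a pole of order 2; residue 0.


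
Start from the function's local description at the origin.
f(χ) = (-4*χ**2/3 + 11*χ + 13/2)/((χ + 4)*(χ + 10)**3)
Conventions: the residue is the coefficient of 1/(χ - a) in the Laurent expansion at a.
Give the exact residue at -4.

The residue is -353/1296.

At the order-1 pole -4 set g(χ) = (χ - (-4))*f(χ) = (-4*χ**2/3 + 11*χ + 13/2)/(χ + 10)**3.
Simple pole: residue = g(a) at a = -4, which is -353/1296.


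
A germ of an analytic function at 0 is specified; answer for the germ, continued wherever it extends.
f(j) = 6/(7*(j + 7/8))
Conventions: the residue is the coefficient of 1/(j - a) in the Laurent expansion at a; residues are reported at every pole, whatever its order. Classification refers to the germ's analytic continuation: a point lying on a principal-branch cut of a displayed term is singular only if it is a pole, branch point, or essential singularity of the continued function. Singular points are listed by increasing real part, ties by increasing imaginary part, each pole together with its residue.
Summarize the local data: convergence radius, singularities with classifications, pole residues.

Denominator factor (j + 7/8): pole of order 1 at -7/8, modulus 7/8.
The radius of convergence is the smallest modulus among the singular points: 7/8.
At the order-1 pole -7/8 set g(j) = (j - (-7/8))*f(j) = 6/7.
Simple pole: residue = g(a) at a = -7/8, which is 6/7.

Radius of convergence at 0: 7/8.
At -7/8: a pole of order 1; residue 6/7.


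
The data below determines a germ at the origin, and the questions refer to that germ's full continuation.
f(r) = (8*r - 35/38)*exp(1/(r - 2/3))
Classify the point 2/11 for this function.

There is no denominator, hence no pole anywhere.
The essential point of exp(1/(r - (2/3))) is 2/3, not 2/11.
So the germ continues analytically to 2/11.

The point is a regular point.


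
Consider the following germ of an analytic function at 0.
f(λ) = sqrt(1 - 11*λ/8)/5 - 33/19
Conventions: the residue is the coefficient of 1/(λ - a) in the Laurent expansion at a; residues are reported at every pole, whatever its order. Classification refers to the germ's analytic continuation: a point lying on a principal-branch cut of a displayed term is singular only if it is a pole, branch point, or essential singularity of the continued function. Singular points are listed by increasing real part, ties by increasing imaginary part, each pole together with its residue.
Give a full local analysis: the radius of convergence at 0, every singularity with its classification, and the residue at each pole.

Branch term (1/5)*sqrt(1 - λ/(8/11)): its argument vanishes at λ = 8/11, a square-root branch point, modulus 8/11.
The radius of convergence is the smallest modulus among the singular points: 8/11.

Radius of convergence at 0: 8/11.
At 8/11: an algebraic (square-root) branch point.


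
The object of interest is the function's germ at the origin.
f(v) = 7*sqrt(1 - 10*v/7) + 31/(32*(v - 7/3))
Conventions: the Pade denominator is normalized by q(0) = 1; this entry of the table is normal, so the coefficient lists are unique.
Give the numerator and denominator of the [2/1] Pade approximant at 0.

The Pade approximant has numerator coefficients [1475/224, -200371/20437, 508135/286118]; denominator coefficients [1, -100511/143059].

Taylor coefficients needed (expand at 0): a_0 = 1475/224, a_1 = -8119/1568, a_2 = -20437/10976, a_3 = -100511/76832.
Write the denominator as Q(v) = 1 + q1*v. Requiring Q*f - P = O(v^4) with deg P <= 2 kills the coefficients of v^3..v^3 in Q*f:
  v^3: a_3 + q1*a_2 = 0, i.e. -100511/76832 + (-20437/10976)*q1 = 0.
Solving this linear system: q1 = -100511/143059.
The numerator is Q*f truncated at degree 2: P0 = a_0 = 1475/224; P1 = a_1 + q1*a_0 = -200371/20437; P2 = a_2 + q1*a_1 = 508135/286118.


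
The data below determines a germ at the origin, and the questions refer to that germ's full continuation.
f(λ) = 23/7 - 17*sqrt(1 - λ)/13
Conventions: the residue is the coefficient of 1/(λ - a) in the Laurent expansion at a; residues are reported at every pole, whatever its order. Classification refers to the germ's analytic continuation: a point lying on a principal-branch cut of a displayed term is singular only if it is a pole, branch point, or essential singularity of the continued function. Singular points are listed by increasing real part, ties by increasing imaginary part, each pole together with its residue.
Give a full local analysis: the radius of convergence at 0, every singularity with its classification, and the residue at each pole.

Branch term (-17/13)*sqrt(1 - λ/(1)): its argument vanishes at λ = 1, a square-root branch point, modulus 1.
The radius of convergence is the smallest modulus among the singular points: 1.

Radius of convergence at 0: 1.
At 1: an algebraic (square-root) branch point.


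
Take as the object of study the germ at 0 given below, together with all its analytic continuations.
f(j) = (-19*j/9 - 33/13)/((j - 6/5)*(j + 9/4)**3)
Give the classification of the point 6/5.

The point is a pole of order 1.

The denominator factor j - 6/5 vanishes at 6/5 and appears to the power 1; the numerator there equals -989/195, nonzero, and no other factor vanishes.
Hence a pole whose order is the multiplicity, 1.


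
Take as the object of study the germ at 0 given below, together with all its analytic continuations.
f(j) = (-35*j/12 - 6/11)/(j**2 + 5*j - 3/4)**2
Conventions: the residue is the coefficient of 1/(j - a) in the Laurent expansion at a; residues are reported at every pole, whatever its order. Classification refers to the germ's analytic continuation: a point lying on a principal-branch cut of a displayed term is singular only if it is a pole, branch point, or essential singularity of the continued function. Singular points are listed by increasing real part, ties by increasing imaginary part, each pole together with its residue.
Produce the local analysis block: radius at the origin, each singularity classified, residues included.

Denominator factor (j**2 + 5*j - 3/4)^2: discriminant 28, real irrational roots -5/2 + sqrt(7) and -5/2 - sqrt(7); poles of order 2, moduli -5/2 + sqrt(7) and 5/2 + sqrt(7).
The radius of convergence is the smallest modulus among the singular points: -5/2 + sqrt(7).
The factor j**2 + 5*j - 3/4 splits as (j - a)(j - a') with a = -5/2 - sqrt(7), a' = -5/2 + sqrt(7). At the order-2 pole a set g(j) = (j - a)^2*f(j) = [-35*j/12 - 6/11] / (j - a')^2.
Order-2 pole: residue = g'(a); g'(-5/2 - sqrt(7)) = (1781/51744)*sqrt(7), so the residue is (1781/51744)*sqrt(7).
The factor j**2 + 5*j - 3/4 splits as (j - a)(j - a') with a = -5/2 + sqrt(7), a' = -5/2 - sqrt(7). At the order-2 pole a set g(j) = (j - a)^2*f(j) = [-35*j/12 - 6/11] / (j - a')^2.
Order-2 pole: residue = g'(a); g'(-5/2 + sqrt(7)) = -(1781/51744)*sqrt(7), so the residue is -(1781/51744)*sqrt(7).
List the singular points by increasing real part (a conjugate pair: the negative imaginary part first).

Radius of convergence at 0: -5/2 + sqrt(7).
At -5/2 - sqrt(7): a pole of order 2; residue (1781/51744)*sqrt(7).
At -5/2 + sqrt(7): a pole of order 2; residue -(1781/51744)*sqrt(7).


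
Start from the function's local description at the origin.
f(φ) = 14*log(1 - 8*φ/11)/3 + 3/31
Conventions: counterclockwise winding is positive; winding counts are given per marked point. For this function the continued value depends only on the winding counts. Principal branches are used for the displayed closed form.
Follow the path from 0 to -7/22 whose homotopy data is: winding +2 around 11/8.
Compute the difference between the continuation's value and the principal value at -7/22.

The rational part is single-valued and drops out of the difference; each branch term changes only by its own monodromy.
(14/3)*log(1 - φ/(11/8)): each positive loop around 11/8 adds 2*pi*i to the log, so winding +2 contributes (14/3)*(2)*2*pi*i = (56/3)*pi*i.
Summing the contributions at φ = -7/22 gives (56/3)*pi*i.

Continued minus principal equals (56/3)*pi*i.


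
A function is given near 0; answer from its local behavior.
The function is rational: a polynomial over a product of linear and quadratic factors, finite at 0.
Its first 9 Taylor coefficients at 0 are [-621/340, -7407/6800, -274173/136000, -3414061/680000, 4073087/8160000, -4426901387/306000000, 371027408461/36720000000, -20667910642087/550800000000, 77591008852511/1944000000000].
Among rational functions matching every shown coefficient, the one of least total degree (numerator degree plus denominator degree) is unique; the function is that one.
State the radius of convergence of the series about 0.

No rational of total degree below 7 reproduces all 9 coefficients; solving the [2/5] Pade equations on them gives f(ξ) = (21*ξ**2/16 - 9*ξ/4 - 23/17)/((ξ + 3/5)*(ξ**2 + ξ/3 - 10/9)**2), whose expansion matches every shown term.
Denominator factor (ξ**2 + ξ/3 - 10/9)^2: discriminant 41/9, real irrational roots -1/6 + (1/6)*sqrt(41) and -1/6 - (1/6)*sqrt(41); poles of order 2, moduli -1/6 + (1/6)*sqrt(41) and 1/6 + (1/6)*sqrt(41).
Denominator factor (ξ + 3/5): pole of order 1 at -3/5, modulus 3/5.
The radius of convergence is the smallest modulus among the singular points: 3/5.

The radius of convergence is 3/5.


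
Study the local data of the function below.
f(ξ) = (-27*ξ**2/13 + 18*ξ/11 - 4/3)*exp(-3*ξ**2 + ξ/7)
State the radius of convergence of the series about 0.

The factor exp(-3*ξ**2 + ξ/7) is entire and contributes no finite singular point.
The polynomial part has no poles.
No finite singular points: the Taylor series at 0 converges everywhere.

The radius of convergence is infinite.


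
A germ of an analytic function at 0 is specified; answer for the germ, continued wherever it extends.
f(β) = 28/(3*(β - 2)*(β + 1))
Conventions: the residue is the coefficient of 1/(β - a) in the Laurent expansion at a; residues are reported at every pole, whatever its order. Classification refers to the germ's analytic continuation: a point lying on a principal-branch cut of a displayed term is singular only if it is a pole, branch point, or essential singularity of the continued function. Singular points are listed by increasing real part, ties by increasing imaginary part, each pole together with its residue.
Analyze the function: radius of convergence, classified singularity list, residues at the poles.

Radius of convergence at 0: 1.
At -1: a pole of order 1; residue -28/9.
At 2: a pole of order 1; residue 28/9.

Denominator factor (β - 2): pole of order 1 at 2, modulus 2.
Denominator factor (β + 1): pole of order 1 at -1, modulus 1.
The radius of convergence is the smallest modulus among the singular points: 1.
At the order-1 pole -1 set g(β) = (β - (-1))*f(β) = 28/(3*(β - 2)).
Simple pole: residue = g(a) at a = -1, which is -28/9.
At the order-1 pole 2 set g(β) = (β - (2))*f(β) = 28/(3*(β + 1)).
Simple pole: residue = g(a) at a = 2, which is 28/9.
List the singular points by increasing real part (a conjugate pair: the negative imaginary part first).


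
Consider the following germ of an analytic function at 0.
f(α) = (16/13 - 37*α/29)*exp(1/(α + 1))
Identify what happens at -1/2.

There is no denominator, hence no pole anywhere.
The essential point of exp(1/(α - (-1))) is -1, not -1/2.
So the germ continues analytically to -1/2.

The point is a regular point.


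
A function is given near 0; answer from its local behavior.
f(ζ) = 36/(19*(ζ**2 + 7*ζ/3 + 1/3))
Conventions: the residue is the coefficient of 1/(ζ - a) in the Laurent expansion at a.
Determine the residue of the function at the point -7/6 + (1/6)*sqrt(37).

The residue is (108/703)*sqrt(37).

The factor ζ**2 + 7*ζ/3 + 1/3 splits as (ζ - a)(ζ - a') with a = -7/6 + (1/6)*sqrt(37), a' = -7/6 - (1/6)*sqrt(37). At the order-1 pole a set g(ζ) = (ζ - a)*f(ζ) = [36/19] / (ζ - a').
Simple pole: residue = g(a) at a = -7/6 + (1/6)*sqrt(37), which is (108/703)*sqrt(37).


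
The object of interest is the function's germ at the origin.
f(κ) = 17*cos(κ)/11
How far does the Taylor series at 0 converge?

The radius of convergence is infinite.

The factor cos(κ) is entire and contributes no finite singular point.
The polynomial part has no poles.
No finite singular points: the Taylor series at 0 converges everywhere.


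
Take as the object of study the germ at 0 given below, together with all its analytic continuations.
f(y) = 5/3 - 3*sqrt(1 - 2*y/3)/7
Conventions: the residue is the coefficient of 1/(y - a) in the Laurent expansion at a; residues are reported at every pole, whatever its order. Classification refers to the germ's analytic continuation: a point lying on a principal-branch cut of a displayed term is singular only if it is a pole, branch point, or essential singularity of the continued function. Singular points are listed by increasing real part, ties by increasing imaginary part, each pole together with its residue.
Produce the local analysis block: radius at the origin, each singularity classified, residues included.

Branch term (-3/7)*sqrt(1 - y/(3/2)): its argument vanishes at y = 3/2, a square-root branch point, modulus 3/2.
The radius of convergence is the smallest modulus among the singular points: 3/2.

Radius of convergence at 0: 3/2.
At 3/2: an algebraic (square-root) branch point.


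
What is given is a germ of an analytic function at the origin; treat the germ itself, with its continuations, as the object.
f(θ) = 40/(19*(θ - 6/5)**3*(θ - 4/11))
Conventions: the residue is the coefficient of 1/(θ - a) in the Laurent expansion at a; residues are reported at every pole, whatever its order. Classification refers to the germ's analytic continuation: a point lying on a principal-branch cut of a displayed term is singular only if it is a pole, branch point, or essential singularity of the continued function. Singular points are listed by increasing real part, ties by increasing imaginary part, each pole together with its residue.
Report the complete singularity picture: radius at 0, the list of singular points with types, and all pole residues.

Denominator factor (θ - 6/5)^3: pole of order 3 at 6/5, modulus 6/5.
Denominator factor (θ - 4/11): pole of order 1 at 4/11, modulus 4/11.
The radius of convergence is the smallest modulus among the singular points: 4/11.
At the order-1 pole 4/11 set g(θ) = (θ - (4/11))*f(θ) = 40/(19*(θ - 6/5)**3).
Simple pole: residue = g(a) at a = 4/11, which is -831875/231173.
At the order-3 pole 6/5 set g(θ) = (θ - (6/5))^3*f(θ) = 40/(19*(θ - 4/11)).
Order-3 pole: residue = g''(a)/2; g''(6/5) = 1663750/231173, so the residue is 831875/231173.
List the singular points by increasing real part (a conjugate pair: the negative imaginary part first).

Radius of convergence at 0: 4/11.
At 4/11: a pole of order 1; residue -831875/231173.
At 6/5: a pole of order 3; residue 831875/231173.


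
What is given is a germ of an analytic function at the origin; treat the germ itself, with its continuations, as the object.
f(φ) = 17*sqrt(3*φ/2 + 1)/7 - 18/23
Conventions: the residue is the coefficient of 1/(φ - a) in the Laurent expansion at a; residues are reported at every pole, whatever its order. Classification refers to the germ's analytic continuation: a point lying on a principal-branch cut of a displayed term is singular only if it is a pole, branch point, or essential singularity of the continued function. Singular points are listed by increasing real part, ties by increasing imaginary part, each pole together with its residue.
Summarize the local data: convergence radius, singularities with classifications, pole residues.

Radius of convergence at 0: 2/3.
At -2/3: an algebraic (square-root) branch point.

Branch term (17/7)*sqrt(1 - φ/(-2/3)): its argument vanishes at φ = -2/3, a square-root branch point, modulus 2/3.
The radius of convergence is the smallest modulus among the singular points: 2/3.


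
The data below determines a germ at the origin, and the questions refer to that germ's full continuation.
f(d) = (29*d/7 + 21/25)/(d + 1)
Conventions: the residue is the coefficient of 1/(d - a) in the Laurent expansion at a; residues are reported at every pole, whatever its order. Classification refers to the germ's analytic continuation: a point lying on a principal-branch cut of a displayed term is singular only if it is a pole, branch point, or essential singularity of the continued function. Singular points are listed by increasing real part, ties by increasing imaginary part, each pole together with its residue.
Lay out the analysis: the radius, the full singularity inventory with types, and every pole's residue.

Denominator factor (d + 1): pole of order 1 at -1, modulus 1.
The radius of convergence is the smallest modulus among the singular points: 1.
At the order-1 pole -1 set g(d) = (d - (-1))*f(d) = 29*d/7 + 21/25.
Simple pole: residue = g(a) at a = -1, which is -578/175.

Radius of convergence at 0: 1.
At -1: a pole of order 1; residue -578/175.


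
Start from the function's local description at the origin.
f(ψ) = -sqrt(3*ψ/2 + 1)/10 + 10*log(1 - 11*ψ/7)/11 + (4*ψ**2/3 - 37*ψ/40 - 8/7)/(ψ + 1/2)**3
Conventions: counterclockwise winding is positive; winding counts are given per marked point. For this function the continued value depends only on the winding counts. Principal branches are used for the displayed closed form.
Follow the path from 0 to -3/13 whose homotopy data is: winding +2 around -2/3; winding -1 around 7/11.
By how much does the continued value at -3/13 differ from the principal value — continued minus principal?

The rational part is single-valued and drops out of the difference; each branch term changes only by its own monodromy.
(-1/10)*sqrt(1 - ψ/(-2/3)): winding +2 is even, the square root returns to the same sheet, contribution 0.
(10/11)*log(1 - ψ/(7/11)): each positive loop around 7/11 adds 2*pi*i to the log, so winding -1 contributes (10/11)*(-1)*2*pi*i = -(20/11)*pi*i.
Summing the contributions at ψ = -3/13 gives -(20/11)*pi*i.

Continued minus principal equals -(20/11)*pi*i.


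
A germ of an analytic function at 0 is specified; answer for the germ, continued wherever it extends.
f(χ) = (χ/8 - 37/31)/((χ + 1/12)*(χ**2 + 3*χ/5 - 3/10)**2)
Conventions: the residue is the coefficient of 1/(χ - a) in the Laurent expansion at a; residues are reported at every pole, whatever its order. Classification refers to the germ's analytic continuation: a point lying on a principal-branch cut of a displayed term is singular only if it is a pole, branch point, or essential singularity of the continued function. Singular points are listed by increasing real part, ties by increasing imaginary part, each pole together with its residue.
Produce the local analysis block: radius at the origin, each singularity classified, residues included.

Radius of convergence at 0: 1/12.
At -3/10 - (1/10)*sqrt(39): a pole of order 2; residue 9674100/1891279 - (4409825/11347674)*sqrt(39).
At -1/12: a pole of order 1; residue -19348200/1891279.
At -3/10 + (1/10)*sqrt(39): a pole of order 2; residue 9674100/1891279 + (4409825/11347674)*sqrt(39).

Denominator factor (χ + 1/12): pole of order 1 at -1/12, modulus 1/12.
Denominator factor (χ**2 + 3*χ/5 - 3/10)^2: discriminant 39/25, real irrational roots -3/10 + (1/10)*sqrt(39) and -3/10 - (1/10)*sqrt(39); poles of order 2, moduli -3/10 + (1/10)*sqrt(39) and 3/10 + (1/10)*sqrt(39).
The radius of convergence is the smallest modulus among the singular points: 1/12.
The factor χ**2 + 3*χ/5 - 3/10 splits as (χ - a)(χ - a') with a = -3/10 - (1/10)*sqrt(39), a' = -3/10 + (1/10)*sqrt(39). At the order-2 pole a set g(χ) = (χ - a)^2*f(χ) = [(χ/8 - 37/31)/(χ + 1/12)] / (χ - a')^2.
Order-2 pole: residue = g'(a); g'(-3/10 - (1/10)*sqrt(39)) = 9674100/1891279 - (4409825/11347674)*sqrt(39), so the residue is 9674100/1891279 - (4409825/11347674)*sqrt(39).
At the order-1 pole -1/12 set g(χ) = (χ - (-1/12))*f(χ) = (χ/8 - 37/31)/(χ**2 + 3*χ/5 - 3/10)**2.
Simple pole: residue = g(a) at a = -1/12, which is -19348200/1891279.
The factor χ**2 + 3*χ/5 - 3/10 splits as (χ - a)(χ - a') with a = -3/10 + (1/10)*sqrt(39), a' = -3/10 - (1/10)*sqrt(39). At the order-2 pole a set g(χ) = (χ - a)^2*f(χ) = [(χ/8 - 37/31)/(χ + 1/12)] / (χ - a')^2.
Order-2 pole: residue = g'(a); g'(-3/10 + (1/10)*sqrt(39)) = 9674100/1891279 + (4409825/11347674)*sqrt(39), so the residue is 9674100/1891279 + (4409825/11347674)*sqrt(39).
List the singular points by increasing real part (a conjugate pair: the negative imaginary part first).
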